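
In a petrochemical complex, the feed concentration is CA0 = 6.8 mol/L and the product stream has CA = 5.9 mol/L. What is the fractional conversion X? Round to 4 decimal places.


X = (CA0 - CA) / CA0
X = (6.8 - 5.9) / 6.8
X = 0.9 / 6.8
X = 0.1324


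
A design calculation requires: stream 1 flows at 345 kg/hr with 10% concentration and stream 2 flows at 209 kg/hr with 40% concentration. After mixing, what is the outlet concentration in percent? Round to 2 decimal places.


Mass balance on solute: F1*x1 + F2*x2 = F3*x3
F3 = F1 + F2 = 345 + 209 = 554 kg/hr
x3 = (F1*x1 + F2*x2)/F3
x3 = (345*0.1 + 209*0.4) / 554
x3 = 21.32%


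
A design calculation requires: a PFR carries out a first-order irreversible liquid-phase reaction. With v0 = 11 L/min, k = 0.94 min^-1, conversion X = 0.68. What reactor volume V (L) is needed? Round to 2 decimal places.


V = (v0/k) * ln(1/(1-X))
V = (11/0.94) * ln(1/(1-0.68))
V = 11.702128 * ln(3.125)
V = 11.702128 * 1.139434
V = 13.33 L


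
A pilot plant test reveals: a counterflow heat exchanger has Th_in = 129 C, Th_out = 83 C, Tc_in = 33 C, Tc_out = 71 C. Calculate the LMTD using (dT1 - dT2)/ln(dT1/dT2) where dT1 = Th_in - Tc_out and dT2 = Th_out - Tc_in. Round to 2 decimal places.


dT1 = Th_in - Tc_out = 129 - 71 = 58
dT2 = Th_out - Tc_in = 83 - 33 = 50
LMTD = (dT1 - dT2) / ln(dT1/dT2)
LMTD = (58 - 50) / ln(58/50)
LMTD = 53.90 K


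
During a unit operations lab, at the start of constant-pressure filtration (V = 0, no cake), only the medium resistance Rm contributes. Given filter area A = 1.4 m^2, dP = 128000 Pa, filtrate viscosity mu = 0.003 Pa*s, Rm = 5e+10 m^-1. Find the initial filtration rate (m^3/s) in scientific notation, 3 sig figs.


rate = A * dP / (mu * Rm)
rate = 1.4 * 128000 / (0.003 * 5e+10)
rate = 179200.0 / 1.500e+08
rate = 1.19e-03 m^3/s


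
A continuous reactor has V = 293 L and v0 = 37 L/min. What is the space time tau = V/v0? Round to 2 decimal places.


tau = V / v0
tau = 293 / 37
tau = 7.92 min


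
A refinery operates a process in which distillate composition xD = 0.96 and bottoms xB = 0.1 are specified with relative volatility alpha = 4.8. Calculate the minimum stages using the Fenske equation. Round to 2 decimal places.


N_min = ln((xD*(1-xB))/(xB*(1-xD))) / ln(alpha)
Numerator inside ln: 0.864 / 0.004 = 216.0
ln(216.0) = 5.375278
ln(alpha) = ln(4.8) = 1.568616
N_min = 5.375278 / 1.568616 = 3.43


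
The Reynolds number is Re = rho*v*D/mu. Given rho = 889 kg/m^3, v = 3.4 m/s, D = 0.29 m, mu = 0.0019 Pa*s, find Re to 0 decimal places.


Re = rho * v * D / mu
Re = 889 * 3.4 * 0.29 / 0.0019
Re = 876.554 / 0.0019
Re = 461344


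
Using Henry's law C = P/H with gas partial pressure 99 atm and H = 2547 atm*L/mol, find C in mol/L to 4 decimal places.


C = P / H
C = 99 / 2547
C = 0.0389 mol/L


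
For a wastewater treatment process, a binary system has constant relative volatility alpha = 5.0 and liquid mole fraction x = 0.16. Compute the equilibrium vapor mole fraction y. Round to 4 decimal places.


y = alpha*x / (1 + (alpha-1)*x)
y = 5.0*0.16 / (1 + (5.0-1)*0.16)
y = 0.8 / (1 + 0.64)
y = 0.8 / 1.64
y = 0.4878


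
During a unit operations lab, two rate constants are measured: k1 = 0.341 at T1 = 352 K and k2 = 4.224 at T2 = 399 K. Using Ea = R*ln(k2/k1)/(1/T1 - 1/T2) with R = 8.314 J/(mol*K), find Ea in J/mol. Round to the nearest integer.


Ea = R * ln(k2/k1) / (1/T1 - 1/T2)
ln(k2/k1) = ln(4.224/0.341) = 2.5166553
1/T1 - 1/T2 = 1/352 - 1/399 = 0.000334643427
Ea = 8.314 * 2.5166553 / 0.000334643427
Ea = 62525 J/mol


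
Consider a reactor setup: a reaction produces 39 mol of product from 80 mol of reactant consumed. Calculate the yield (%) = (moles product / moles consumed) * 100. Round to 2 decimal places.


Yield = (moles product / moles consumed) * 100%
Yield = (39 / 80) * 100
Yield = 0.4875 * 100
Yield = 48.75%


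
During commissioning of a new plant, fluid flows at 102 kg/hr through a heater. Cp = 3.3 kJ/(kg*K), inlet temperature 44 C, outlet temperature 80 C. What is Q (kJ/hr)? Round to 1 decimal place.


Q = m_dot * Cp * (T2 - T1)
Q = 102 * 3.3 * (80 - 44)
Q = 102 * 3.3 * 36
Q = 12117.6 kJ/hr


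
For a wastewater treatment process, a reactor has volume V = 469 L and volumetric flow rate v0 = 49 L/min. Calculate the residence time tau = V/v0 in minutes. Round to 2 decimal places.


tau = V / v0
tau = 469 / 49
tau = 9.57 min


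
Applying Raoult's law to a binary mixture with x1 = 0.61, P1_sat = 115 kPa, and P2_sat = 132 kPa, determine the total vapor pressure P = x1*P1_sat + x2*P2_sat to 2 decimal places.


P = x1*P1_sat + x2*P2_sat
x2 = 1 - x1 = 1 - 0.61 = 0.39
P = 0.61*115 + 0.39*132
P = 70.15 + 51.48
P = 121.63 kPa


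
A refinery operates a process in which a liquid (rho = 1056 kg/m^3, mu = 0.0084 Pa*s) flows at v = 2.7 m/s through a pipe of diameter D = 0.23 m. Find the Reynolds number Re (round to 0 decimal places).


Re = rho * v * D / mu
Re = 1056 * 2.7 * 0.23 / 0.0084
Re = 655.776 / 0.0084
Re = 78069


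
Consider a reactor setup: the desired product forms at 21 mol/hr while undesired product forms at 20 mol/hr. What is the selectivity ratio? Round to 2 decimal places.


S = desired product rate / undesired product rate
S = 21 / 20
S = 1.05


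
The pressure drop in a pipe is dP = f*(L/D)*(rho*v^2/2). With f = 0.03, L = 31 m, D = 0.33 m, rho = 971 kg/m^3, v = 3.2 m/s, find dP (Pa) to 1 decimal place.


dP = f * (L/D) * (rho*v^2/2)
dP = 0.03 * (31/0.33) * (971*3.2^2/2)
L/D = 93.93939394
rho*v^2/2 = 971*10.24/2 = 4971.52
dP = 0.03 * 93.93939394 * 4971.52
dP = 14010.6 Pa


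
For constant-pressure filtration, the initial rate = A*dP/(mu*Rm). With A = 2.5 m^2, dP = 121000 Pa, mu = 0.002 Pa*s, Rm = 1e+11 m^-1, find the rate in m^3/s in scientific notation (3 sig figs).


rate = A * dP / (mu * Rm)
rate = 2.5 * 121000 / (0.002 * 1e+11)
rate = 302500.0 / 2.000e+08
rate = 1.51e-03 m^3/s


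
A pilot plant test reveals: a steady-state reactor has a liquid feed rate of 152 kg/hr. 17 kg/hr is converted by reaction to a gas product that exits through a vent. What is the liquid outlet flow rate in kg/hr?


Steady-state mass balance on the main outlet: F_out = F_in - F_removed
F_out = 152 - 17
F_out = 135 kg/hr


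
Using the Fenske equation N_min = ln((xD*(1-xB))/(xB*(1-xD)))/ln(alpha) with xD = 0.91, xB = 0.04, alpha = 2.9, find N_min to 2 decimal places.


N_min = ln((xD*(1-xB))/(xB*(1-xD))) / ln(alpha)
Numerator inside ln: 0.8736 / 0.0036 = 242.666667
ln(242.666667) = 5.491689
ln(alpha) = ln(2.9) = 1.064711
N_min = 5.491689 / 1.064711 = 5.16


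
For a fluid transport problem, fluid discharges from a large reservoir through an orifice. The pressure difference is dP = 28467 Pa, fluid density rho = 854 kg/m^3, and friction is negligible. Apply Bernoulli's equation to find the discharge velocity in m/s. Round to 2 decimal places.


v = sqrt(2*dP/rho)
v = sqrt(2*28467/854)
v = sqrt(66.667447)
v = 8.17 m/s


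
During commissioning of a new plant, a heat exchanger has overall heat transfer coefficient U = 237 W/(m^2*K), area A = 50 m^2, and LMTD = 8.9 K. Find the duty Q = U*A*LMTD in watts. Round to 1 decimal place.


Q = U * A * LMTD
Q = 237 * 50 * 8.9
Q = 105465.0 W


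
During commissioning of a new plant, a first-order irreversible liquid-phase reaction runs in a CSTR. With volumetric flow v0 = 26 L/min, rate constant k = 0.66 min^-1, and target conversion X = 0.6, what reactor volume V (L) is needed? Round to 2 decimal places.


V = v0 * X / (k * (1 - X))
V = 26 * 0.6 / (0.66 * (1 - 0.6))
V = 15.6 / (0.66 * 0.4)
V = 15.6 / 0.264
V = 59.09 L


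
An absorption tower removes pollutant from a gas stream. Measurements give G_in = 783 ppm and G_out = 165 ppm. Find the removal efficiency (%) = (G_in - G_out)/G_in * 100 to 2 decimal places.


Efficiency = (G_in - G_out) / G_in * 100%
Efficiency = (783 - 165) / 783 * 100
Efficiency = 618 / 783 * 100
Efficiency = 78.93%


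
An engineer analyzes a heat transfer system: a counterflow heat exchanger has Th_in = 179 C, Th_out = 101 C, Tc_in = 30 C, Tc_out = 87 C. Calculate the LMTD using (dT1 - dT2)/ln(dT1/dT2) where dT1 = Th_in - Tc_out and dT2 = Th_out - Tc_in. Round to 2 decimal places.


dT1 = Th_in - Tc_out = 179 - 87 = 92
dT2 = Th_out - Tc_in = 101 - 30 = 71
LMTD = (dT1 - dT2) / ln(dT1/dT2)
LMTD = (92 - 71) / ln(92/71)
LMTD = 81.05 K


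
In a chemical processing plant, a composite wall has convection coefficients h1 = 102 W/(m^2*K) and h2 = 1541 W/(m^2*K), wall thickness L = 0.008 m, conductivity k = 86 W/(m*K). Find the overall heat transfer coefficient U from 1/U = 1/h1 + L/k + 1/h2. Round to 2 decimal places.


1/U = 1/h1 + L/k + 1/h2
1/U = 1/102 + 0.008/86 + 1/1541
1/U = 0.0098039216 + 9.30233e-05 + 0.0006489293
1/U = 0.0105458742
U = 94.82 W/(m^2*K)


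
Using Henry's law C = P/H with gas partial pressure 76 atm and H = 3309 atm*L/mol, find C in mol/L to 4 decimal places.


C = P / H
C = 76 / 3309
C = 0.0230 mol/L


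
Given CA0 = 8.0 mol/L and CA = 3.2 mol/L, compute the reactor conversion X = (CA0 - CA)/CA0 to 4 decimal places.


X = (CA0 - CA) / CA0
X = (8.0 - 3.2) / 8.0
X = 4.8 / 8.0
X = 0.6000


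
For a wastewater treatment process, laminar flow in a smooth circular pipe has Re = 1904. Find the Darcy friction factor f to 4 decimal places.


f = 64 / Re
f = 64 / 1904
f = 0.0336


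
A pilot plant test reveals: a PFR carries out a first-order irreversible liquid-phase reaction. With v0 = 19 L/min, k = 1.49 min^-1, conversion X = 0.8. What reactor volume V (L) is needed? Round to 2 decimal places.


V = (v0/k) * ln(1/(1-X))
V = (19/1.49) * ln(1/(1-0.8))
V = 12.751678 * ln(5.0)
V = 12.751678 * 1.609438
V = 20.52 L


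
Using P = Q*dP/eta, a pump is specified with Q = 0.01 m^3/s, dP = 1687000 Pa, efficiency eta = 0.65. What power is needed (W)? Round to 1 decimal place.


P = Q * dP / eta
P = 0.01 * 1687000 / 0.65
P = 16870.0 / 0.65
P = 25953.8 W


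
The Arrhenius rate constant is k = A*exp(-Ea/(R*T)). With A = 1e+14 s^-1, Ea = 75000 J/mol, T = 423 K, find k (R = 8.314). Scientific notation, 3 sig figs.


k = A * exp(-Ea/(R*T))
k = 1e+14 * exp(-75000 / (8.314 * 423))
k = 1e+14 * exp(-21.326072)
k = 5.47e+04


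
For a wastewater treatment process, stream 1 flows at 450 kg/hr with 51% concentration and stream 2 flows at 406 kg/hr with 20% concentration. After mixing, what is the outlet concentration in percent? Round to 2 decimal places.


Mass balance on solute: F1*x1 + F2*x2 = F3*x3
F3 = F1 + F2 = 450 + 406 = 856 kg/hr
x3 = (F1*x1 + F2*x2)/F3
x3 = (450*0.51 + 406*0.2) / 856
x3 = 36.30%


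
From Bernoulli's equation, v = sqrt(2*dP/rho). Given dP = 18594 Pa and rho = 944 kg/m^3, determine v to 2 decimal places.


v = sqrt(2*dP/rho)
v = sqrt(2*18594/944)
v = sqrt(39.394068)
v = 6.28 m/s


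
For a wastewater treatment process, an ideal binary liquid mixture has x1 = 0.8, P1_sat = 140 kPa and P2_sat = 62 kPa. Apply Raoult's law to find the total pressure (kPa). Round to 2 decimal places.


P = x1*P1_sat + x2*P2_sat
x2 = 1 - x1 = 1 - 0.8 = 0.2
P = 0.8*140 + 0.2*62
P = 112.0 + 12.4
P = 124.40 kPa


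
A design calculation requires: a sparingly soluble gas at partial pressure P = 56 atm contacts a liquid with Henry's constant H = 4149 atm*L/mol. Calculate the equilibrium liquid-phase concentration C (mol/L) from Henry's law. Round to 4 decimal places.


C = P / H
C = 56 / 4149
C = 0.0135 mol/L


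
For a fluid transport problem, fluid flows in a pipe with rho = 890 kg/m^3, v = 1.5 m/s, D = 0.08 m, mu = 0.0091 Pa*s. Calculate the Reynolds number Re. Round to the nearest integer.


Re = rho * v * D / mu
Re = 890 * 1.5 * 0.08 / 0.0091
Re = 106.8 / 0.0091
Re = 11736


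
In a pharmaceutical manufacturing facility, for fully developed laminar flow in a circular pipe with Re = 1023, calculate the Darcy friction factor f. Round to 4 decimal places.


f = 64 / Re
f = 64 / 1023
f = 0.0626


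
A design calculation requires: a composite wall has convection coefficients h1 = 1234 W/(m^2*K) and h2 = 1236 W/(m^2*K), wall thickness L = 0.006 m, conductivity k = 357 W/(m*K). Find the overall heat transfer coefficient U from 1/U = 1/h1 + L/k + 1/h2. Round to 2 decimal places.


1/U = 1/h1 + L/k + 1/h2
1/U = 1/1234 + 0.006/357 + 1/1236
1/U = 0.0008103728 + 1.68067e-05 + 0.0008090615
1/U = 0.001636241
U = 611.16 W/(m^2*K)


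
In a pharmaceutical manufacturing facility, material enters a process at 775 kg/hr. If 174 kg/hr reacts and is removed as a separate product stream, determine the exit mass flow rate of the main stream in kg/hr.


Steady-state mass balance on the main outlet: F_out = F_in - F_removed
F_out = 775 - 174
F_out = 601 kg/hr


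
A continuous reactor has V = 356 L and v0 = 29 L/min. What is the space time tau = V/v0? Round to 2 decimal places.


tau = V / v0
tau = 356 / 29
tau = 12.28 min


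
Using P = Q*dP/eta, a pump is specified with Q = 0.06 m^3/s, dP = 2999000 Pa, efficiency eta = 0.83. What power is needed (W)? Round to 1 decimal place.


P = Q * dP / eta
P = 0.06 * 2999000 / 0.83
P = 179940.0 / 0.83
P = 216795.2 W


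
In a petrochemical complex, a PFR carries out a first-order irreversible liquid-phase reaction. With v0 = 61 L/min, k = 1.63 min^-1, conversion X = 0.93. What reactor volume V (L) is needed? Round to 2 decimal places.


V = (v0/k) * ln(1/(1-X))
V = (61/1.63) * ln(1/(1-0.93))
V = 37.423313 * ln(14.285714)
V = 37.423313 * 2.65926
V = 99.52 L


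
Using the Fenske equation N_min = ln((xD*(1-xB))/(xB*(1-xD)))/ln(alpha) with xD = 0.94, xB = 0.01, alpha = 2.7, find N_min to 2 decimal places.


N_min = ln((xD*(1-xB))/(xB*(1-xD))) / ln(alpha)
Numerator inside ln: 0.9306 / 0.0006 = 1551.0
ln(1551.0) = 7.346655
ln(alpha) = ln(2.7) = 0.993252
N_min = 7.346655 / 0.993252 = 7.40


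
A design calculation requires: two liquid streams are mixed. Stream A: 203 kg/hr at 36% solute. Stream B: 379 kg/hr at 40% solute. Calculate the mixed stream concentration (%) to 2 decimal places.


Mass balance on solute: F1*x1 + F2*x2 = F3*x3
F3 = F1 + F2 = 203 + 379 = 582 kg/hr
x3 = (F1*x1 + F2*x2)/F3
x3 = (203*0.36 + 379*0.4) / 582
x3 = 38.60%


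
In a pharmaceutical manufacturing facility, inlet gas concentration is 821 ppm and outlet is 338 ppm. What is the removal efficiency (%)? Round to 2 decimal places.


Efficiency = (G_in - G_out) / G_in * 100%
Efficiency = (821 - 338) / 821 * 100
Efficiency = 483 / 821 * 100
Efficiency = 58.83%


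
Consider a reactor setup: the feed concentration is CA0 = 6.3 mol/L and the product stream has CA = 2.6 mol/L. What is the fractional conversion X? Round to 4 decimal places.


X = (CA0 - CA) / CA0
X = (6.3 - 2.6) / 6.3
X = 3.7 / 6.3
X = 0.5873


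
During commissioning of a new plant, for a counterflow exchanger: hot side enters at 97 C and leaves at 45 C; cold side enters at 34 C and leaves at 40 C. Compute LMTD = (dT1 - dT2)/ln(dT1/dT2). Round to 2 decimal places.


dT1 = Th_in - Tc_out = 97 - 40 = 57
dT2 = Th_out - Tc_in = 45 - 34 = 11
LMTD = (dT1 - dT2) / ln(dT1/dT2)
LMTD = (57 - 11) / ln(57/11)
LMTD = 27.96 K


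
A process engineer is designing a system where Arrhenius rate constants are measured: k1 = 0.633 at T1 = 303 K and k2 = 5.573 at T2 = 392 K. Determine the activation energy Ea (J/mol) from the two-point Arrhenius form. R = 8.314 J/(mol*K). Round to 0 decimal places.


Ea = R * ln(k2/k1) / (1/T1 - 1/T2)
ln(k2/k1) = ln(5.573/0.633) = 2.1752184
1/T1 - 1/T2 = 1/303 - 1/392 = 0.000749309625
Ea = 8.314 * 2.1752184 / 0.000749309625
Ea = 24135 J/mol


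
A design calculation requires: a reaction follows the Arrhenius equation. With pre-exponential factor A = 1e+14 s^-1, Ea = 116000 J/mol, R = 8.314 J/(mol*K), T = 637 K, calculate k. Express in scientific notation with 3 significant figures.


k = A * exp(-Ea/(R*T))
k = 1e+14 * exp(-116000 / (8.314 * 637))
k = 1e+14 * exp(-21.903249)
k = 3.07e+04


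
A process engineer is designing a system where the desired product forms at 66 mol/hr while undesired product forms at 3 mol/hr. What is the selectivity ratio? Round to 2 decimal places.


S = desired product rate / undesired product rate
S = 66 / 3
S = 22.00


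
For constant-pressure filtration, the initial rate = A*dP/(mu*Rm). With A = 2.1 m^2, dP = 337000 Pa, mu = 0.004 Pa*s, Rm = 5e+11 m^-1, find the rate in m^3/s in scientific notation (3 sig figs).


rate = A * dP / (mu * Rm)
rate = 2.1 * 337000 / (0.004 * 5e+11)
rate = 707700.0 / 2.000e+09
rate = 3.54e-04 m^3/s


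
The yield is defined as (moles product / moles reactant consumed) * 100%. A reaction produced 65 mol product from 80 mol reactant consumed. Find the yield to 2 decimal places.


Yield = (moles product / moles consumed) * 100%
Yield = (65 / 80) * 100
Yield = 0.8125 * 100
Yield = 81.25%


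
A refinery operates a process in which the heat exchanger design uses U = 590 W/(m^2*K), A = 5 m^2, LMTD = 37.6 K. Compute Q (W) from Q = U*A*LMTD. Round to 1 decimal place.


Q = U * A * LMTD
Q = 590 * 5 * 37.6
Q = 110920.0 W


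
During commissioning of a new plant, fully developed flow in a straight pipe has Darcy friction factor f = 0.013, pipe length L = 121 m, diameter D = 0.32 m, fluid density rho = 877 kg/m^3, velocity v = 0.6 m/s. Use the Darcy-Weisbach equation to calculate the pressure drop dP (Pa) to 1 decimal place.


dP = f * (L/D) * (rho*v^2/2)
dP = 0.013 * (121/0.32) * (877*0.6^2/2)
L/D = 378.125
rho*v^2/2 = 877*0.36/2 = 157.86
dP = 0.013 * 378.125 * 157.86
dP = 776.0 Pa


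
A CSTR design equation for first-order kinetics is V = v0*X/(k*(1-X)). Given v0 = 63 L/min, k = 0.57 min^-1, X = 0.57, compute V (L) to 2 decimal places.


V = v0 * X / (k * (1 - X))
V = 63 * 0.57 / (0.57 * (1 - 0.57))
V = 35.91 / (0.57 * 0.43)
V = 35.91 / 0.2451
V = 146.51 L


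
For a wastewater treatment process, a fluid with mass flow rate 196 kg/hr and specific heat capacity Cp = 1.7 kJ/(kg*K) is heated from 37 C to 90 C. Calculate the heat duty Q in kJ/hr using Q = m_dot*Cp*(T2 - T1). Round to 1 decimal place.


Q = m_dot * Cp * (T2 - T1)
Q = 196 * 1.7 * (90 - 37)
Q = 196 * 1.7 * 53
Q = 17659.6 kJ/hr


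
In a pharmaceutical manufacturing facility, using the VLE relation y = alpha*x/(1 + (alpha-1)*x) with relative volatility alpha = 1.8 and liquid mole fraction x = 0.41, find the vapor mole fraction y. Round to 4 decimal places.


y = alpha*x / (1 + (alpha-1)*x)
y = 1.8*0.41 / (1 + (1.8-1)*0.41)
y = 0.738 / (1 + 0.328)
y = 0.738 / 1.328
y = 0.5557


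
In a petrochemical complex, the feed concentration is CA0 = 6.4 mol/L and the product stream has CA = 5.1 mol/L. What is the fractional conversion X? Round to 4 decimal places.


X = (CA0 - CA) / CA0
X = (6.4 - 5.1) / 6.4
X = 1.3 / 6.4
X = 0.2031


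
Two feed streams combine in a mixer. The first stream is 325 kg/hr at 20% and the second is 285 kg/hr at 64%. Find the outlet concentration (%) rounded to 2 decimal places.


Mass balance on solute: F1*x1 + F2*x2 = F3*x3
F3 = F1 + F2 = 325 + 285 = 610 kg/hr
x3 = (F1*x1 + F2*x2)/F3
x3 = (325*0.2 + 285*0.64) / 610
x3 = 40.56%


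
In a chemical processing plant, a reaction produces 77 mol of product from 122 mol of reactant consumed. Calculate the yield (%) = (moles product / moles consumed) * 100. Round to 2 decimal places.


Yield = (moles product / moles consumed) * 100%
Yield = (77 / 122) * 100
Yield = 0.6311 * 100
Yield = 63.11%


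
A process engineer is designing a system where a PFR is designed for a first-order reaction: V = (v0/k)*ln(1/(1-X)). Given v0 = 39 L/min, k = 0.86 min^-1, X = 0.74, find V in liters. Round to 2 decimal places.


V = (v0/k) * ln(1/(1-X))
V = (39/0.86) * ln(1/(1-0.74))
V = 45.348837 * ln(3.846154)
V = 45.348837 * 1.347074
V = 61.09 L


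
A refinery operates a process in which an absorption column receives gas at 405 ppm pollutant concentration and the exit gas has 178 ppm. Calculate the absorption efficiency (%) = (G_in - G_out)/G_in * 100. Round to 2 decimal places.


Efficiency = (G_in - G_out) / G_in * 100%
Efficiency = (405 - 178) / 405 * 100
Efficiency = 227 / 405 * 100
Efficiency = 56.05%


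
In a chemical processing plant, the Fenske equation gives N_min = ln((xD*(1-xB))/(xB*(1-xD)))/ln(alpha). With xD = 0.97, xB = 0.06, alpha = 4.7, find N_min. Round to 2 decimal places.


N_min = ln((xD*(1-xB))/(xB*(1-xD))) / ln(alpha)
Numerator inside ln: 0.9118 / 0.0018 = 506.555556
ln(506.555556) = 6.227634
ln(alpha) = ln(4.7) = 1.547563
N_min = 6.227634 / 1.547563 = 4.02


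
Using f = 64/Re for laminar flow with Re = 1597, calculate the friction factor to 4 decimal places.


f = 64 / Re
f = 64 / 1597
f = 0.0401


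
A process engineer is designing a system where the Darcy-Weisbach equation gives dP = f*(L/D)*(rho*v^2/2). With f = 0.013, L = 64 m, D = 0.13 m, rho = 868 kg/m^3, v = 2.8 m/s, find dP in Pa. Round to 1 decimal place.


dP = f * (L/D) * (rho*v^2/2)
dP = 0.013 * (64/0.13) * (868*2.8^2/2)
L/D = 492.30769231
rho*v^2/2 = 868*7.84/2 = 3402.56
dP = 0.013 * 492.30769231 * 3402.56
dP = 21776.4 Pa


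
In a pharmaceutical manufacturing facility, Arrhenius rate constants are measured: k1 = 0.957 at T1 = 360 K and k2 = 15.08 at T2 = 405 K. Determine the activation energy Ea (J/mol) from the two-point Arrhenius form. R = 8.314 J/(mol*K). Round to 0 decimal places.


Ea = R * ln(k2/k1) / (1/T1 - 1/T2)
ln(k2/k1) = ln(15.08/0.957) = 2.7573213
1/T1 - 1/T2 = 1/360 - 1/405 = 0.000308641975
Ea = 8.314 * 2.7573213 / 0.000308641975
Ea = 74275 J/mol


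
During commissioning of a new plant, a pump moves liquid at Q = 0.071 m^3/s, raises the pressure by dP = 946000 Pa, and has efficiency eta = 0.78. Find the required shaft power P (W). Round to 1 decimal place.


P = Q * dP / eta
P = 0.071 * 946000 / 0.78
P = 67166.0 / 0.78
P = 86110.3 W


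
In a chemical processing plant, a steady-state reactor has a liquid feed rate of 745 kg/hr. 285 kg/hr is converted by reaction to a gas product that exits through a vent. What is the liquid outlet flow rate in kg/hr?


Steady-state mass balance on the main outlet: F_out = F_in - F_removed
F_out = 745 - 285
F_out = 460 kg/hr


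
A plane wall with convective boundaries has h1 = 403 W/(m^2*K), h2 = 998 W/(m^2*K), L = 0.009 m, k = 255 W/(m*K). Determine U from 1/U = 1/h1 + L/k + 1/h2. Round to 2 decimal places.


1/U = 1/h1 + L/k + 1/h2
1/U = 1/403 + 0.009/255 + 1/998
1/U = 0.0024813896 + 3.52941e-05 + 0.001002004
1/U = 0.0035186877
U = 284.20 W/(m^2*K)


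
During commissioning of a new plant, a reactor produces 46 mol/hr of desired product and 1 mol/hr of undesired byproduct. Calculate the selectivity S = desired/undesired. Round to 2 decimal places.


S = desired product rate / undesired product rate
S = 46 / 1
S = 46.00


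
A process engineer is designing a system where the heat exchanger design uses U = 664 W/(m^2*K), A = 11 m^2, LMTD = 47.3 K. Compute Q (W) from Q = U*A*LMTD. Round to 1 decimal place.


Q = U * A * LMTD
Q = 664 * 11 * 47.3
Q = 345479.2 W


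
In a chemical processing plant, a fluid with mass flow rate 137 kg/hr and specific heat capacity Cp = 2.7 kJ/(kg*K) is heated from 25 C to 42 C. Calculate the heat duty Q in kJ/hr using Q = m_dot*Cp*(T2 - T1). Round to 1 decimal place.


Q = m_dot * Cp * (T2 - T1)
Q = 137 * 2.7 * (42 - 25)
Q = 137 * 2.7 * 17
Q = 6288.3 kJ/hr


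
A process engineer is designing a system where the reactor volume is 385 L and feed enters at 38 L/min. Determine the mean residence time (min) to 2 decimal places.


tau = V / v0
tau = 385 / 38
tau = 10.13 min


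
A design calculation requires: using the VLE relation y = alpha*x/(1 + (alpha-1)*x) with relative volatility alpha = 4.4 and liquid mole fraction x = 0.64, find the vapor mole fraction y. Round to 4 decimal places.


y = alpha*x / (1 + (alpha-1)*x)
y = 4.4*0.64 / (1 + (4.4-1)*0.64)
y = 2.816 / (1 + 2.176)
y = 2.816 / 3.176
y = 0.8866


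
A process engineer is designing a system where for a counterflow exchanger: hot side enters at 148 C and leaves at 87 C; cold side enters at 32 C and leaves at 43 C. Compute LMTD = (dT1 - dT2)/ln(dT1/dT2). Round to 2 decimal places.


dT1 = Th_in - Tc_out = 148 - 43 = 105
dT2 = Th_out - Tc_in = 87 - 32 = 55
LMTD = (dT1 - dT2) / ln(dT1/dT2)
LMTD = (105 - 55) / ln(105/55)
LMTD = 77.32 K


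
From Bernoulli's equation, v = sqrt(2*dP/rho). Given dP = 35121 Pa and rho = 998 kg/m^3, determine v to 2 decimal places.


v = sqrt(2*dP/rho)
v = sqrt(2*35121/998)
v = sqrt(70.382766)
v = 8.39 m/s


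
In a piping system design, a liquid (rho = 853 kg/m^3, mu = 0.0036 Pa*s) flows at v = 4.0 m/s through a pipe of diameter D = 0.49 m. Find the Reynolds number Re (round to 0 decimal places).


Re = rho * v * D / mu
Re = 853 * 4.0 * 0.49 / 0.0036
Re = 1671.88 / 0.0036
Re = 464411


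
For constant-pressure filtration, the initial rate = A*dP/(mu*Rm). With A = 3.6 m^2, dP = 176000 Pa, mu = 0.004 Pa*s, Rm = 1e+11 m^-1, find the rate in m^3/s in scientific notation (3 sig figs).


rate = A * dP / (mu * Rm)
rate = 3.6 * 176000 / (0.004 * 1e+11)
rate = 633600.0 / 4.000e+08
rate = 1.58e-03 m^3/s


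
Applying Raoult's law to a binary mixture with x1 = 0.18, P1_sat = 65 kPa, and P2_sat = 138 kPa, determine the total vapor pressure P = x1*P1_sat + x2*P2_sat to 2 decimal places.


P = x1*P1_sat + x2*P2_sat
x2 = 1 - x1 = 1 - 0.18 = 0.82
P = 0.18*65 + 0.82*138
P = 11.7 + 113.16
P = 124.86 kPa


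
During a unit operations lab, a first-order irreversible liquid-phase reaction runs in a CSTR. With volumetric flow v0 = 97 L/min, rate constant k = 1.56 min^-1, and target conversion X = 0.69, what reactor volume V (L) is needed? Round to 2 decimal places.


V = v0 * X / (k * (1 - X))
V = 97 * 0.69 / (1.56 * (1 - 0.69))
V = 66.93 / (1.56 * 0.31)
V = 66.93 / 0.4836
V = 138.40 L


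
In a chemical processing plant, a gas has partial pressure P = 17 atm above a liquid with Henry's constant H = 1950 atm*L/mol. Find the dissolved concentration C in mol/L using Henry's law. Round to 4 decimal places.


C = P / H
C = 17 / 1950
C = 0.0087 mol/L


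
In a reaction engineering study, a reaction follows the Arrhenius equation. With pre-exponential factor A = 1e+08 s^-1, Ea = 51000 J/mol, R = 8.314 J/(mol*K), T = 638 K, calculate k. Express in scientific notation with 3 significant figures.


k = A * exp(-Ea/(R*T))
k = 1e+08 * exp(-51000 / (8.314 * 638))
k = 1e+08 * exp(-9.614783)
k = 6.67e+03


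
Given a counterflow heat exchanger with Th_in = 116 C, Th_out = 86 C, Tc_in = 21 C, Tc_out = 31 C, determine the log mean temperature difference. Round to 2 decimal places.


dT1 = Th_in - Tc_out = 116 - 31 = 85
dT2 = Th_out - Tc_in = 86 - 21 = 65
LMTD = (dT1 - dT2) / ln(dT1/dT2)
LMTD = (85 - 65) / ln(85/65)
LMTD = 74.55 K


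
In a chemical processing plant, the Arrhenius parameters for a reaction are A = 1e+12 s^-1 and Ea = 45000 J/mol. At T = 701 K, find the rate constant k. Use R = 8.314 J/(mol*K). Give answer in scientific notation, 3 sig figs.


k = A * exp(-Ea/(R*T))
k = 1e+12 * exp(-45000 / (8.314 * 701))
k = 1e+12 * exp(-7.721194)
k = 4.43e+08


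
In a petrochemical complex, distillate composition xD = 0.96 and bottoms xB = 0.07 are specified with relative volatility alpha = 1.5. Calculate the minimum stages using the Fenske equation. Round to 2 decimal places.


N_min = ln((xD*(1-xB))/(xB*(1-xD))) / ln(alpha)
Numerator inside ln: 0.8928 / 0.0028 = 318.857143
ln(318.857143) = 5.764743
ln(alpha) = ln(1.5) = 0.405465
N_min = 5.764743 / 0.405465 = 14.22


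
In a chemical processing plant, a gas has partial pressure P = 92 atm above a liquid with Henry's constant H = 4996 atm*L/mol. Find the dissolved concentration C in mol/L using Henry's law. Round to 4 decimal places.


C = P / H
C = 92 / 4996
C = 0.0184 mol/L


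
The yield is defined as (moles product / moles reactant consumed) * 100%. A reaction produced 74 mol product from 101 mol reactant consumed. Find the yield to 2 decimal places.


Yield = (moles product / moles consumed) * 100%
Yield = (74 / 101) * 100
Yield = 0.7327 * 100
Yield = 73.27%


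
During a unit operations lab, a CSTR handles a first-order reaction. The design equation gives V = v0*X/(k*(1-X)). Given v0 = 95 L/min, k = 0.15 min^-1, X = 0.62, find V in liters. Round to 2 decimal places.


V = v0 * X / (k * (1 - X))
V = 95 * 0.62 / (0.15 * (1 - 0.62))
V = 58.9 / (0.15 * 0.38)
V = 58.9 / 0.057
V = 1033.33 L


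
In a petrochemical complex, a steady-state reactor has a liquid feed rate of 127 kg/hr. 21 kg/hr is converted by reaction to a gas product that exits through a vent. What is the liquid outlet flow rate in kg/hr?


Steady-state mass balance on the main outlet: F_out = F_in - F_removed
F_out = 127 - 21
F_out = 106 kg/hr


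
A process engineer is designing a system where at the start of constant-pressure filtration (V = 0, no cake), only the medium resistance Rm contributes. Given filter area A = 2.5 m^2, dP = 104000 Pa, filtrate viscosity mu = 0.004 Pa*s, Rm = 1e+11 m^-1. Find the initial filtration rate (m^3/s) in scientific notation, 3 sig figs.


rate = A * dP / (mu * Rm)
rate = 2.5 * 104000 / (0.004 * 1e+11)
rate = 260000.0 / 4.000e+08
rate = 6.50e-04 m^3/s


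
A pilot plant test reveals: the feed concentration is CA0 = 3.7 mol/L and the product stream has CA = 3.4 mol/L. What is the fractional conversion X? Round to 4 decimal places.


X = (CA0 - CA) / CA0
X = (3.7 - 3.4) / 3.7
X = 0.3 / 3.7
X = 0.0811


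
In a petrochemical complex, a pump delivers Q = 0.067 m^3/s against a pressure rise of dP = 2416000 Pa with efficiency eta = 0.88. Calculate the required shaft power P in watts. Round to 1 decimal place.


P = Q * dP / eta
P = 0.067 * 2416000 / 0.88
P = 161872.0 / 0.88
P = 183945.5 W


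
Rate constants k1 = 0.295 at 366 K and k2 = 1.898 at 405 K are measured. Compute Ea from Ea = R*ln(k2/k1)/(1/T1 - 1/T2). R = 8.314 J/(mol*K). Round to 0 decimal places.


Ea = R * ln(k2/k1) / (1/T1 - 1/T2)
ln(k2/k1) = ln(1.898/0.295) = 1.8615806
1/T1 - 1/T2 = 1/366 - 1/405 = 0.000263104635
Ea = 8.314 * 1.8615806 / 0.000263104635
Ea = 58825 J/mol


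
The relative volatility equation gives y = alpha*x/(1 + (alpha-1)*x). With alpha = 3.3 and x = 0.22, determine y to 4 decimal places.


y = alpha*x / (1 + (alpha-1)*x)
y = 3.3*0.22 / (1 + (3.3-1)*0.22)
y = 0.726 / (1 + 0.506)
y = 0.726 / 1.506
y = 0.4821


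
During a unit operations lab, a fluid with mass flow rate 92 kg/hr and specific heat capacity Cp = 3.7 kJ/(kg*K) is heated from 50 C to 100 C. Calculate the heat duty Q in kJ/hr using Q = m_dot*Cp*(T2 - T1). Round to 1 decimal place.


Q = m_dot * Cp * (T2 - T1)
Q = 92 * 3.7 * (100 - 50)
Q = 92 * 3.7 * 50
Q = 17020.0 kJ/hr


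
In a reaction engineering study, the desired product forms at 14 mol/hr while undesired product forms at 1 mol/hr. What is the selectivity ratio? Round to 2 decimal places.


S = desired product rate / undesired product rate
S = 14 / 1
S = 14.00


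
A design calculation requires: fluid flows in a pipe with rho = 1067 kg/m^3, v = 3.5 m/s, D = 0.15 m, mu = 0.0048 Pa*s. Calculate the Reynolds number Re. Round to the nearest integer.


Re = rho * v * D / mu
Re = 1067 * 3.5 * 0.15 / 0.0048
Re = 560.175 / 0.0048
Re = 116703


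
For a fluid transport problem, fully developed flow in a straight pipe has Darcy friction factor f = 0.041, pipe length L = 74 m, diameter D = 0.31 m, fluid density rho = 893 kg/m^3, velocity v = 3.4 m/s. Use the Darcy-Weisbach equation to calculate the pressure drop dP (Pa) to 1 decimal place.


dP = f * (L/D) * (rho*v^2/2)
dP = 0.041 * (74/0.31) * (893*3.4^2/2)
L/D = 238.70967742
rho*v^2/2 = 893*11.56/2 = 5161.54
dP = 0.041 * 238.70967742 * 5161.54
dP = 50516.5 Pa


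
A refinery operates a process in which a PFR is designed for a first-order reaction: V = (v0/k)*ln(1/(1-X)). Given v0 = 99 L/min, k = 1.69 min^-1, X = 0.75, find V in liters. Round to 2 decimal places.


V = (v0/k) * ln(1/(1-X))
V = (99/1.69) * ln(1/(1-0.75))
V = 58.579882 * ln(4.0)
V = 58.579882 * 1.386294
V = 81.21 L


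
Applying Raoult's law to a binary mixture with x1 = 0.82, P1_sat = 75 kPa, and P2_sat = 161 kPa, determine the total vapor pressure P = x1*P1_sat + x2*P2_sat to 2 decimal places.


P = x1*P1_sat + x2*P2_sat
x2 = 1 - x1 = 1 - 0.82 = 0.18
P = 0.82*75 + 0.18*161
P = 61.5 + 28.98
P = 90.48 kPa


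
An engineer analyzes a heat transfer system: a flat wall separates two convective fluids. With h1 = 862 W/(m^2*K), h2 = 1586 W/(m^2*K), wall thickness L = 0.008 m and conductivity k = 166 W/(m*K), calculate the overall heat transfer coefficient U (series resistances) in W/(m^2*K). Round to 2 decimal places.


1/U = 1/h1 + L/k + 1/h2
1/U = 1/862 + 0.008/166 + 1/1586
1/U = 0.0011600928 + 4.81928e-05 + 0.000630517
1/U = 0.0018388026
U = 543.83 W/(m^2*K)


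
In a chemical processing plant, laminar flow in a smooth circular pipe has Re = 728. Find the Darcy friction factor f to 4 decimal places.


f = 64 / Re
f = 64 / 728
f = 0.0879


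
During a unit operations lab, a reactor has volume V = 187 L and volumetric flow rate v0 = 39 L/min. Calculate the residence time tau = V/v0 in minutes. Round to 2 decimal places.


tau = V / v0
tau = 187 / 39
tau = 4.79 min


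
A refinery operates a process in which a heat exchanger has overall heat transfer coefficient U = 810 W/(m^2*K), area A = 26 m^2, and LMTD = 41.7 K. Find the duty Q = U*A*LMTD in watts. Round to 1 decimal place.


Q = U * A * LMTD
Q = 810 * 26 * 41.7
Q = 878202.0 W


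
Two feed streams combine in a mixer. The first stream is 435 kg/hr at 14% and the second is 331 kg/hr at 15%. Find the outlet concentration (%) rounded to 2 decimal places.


Mass balance on solute: F1*x1 + F2*x2 = F3*x3
F3 = F1 + F2 = 435 + 331 = 766 kg/hr
x3 = (F1*x1 + F2*x2)/F3
x3 = (435*0.14 + 331*0.15) / 766
x3 = 14.43%


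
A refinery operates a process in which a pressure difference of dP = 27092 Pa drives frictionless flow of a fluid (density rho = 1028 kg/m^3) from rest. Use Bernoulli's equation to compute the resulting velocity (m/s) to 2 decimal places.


v = sqrt(2*dP/rho)
v = sqrt(2*27092/1028)
v = sqrt(52.708171)
v = 7.26 m/s


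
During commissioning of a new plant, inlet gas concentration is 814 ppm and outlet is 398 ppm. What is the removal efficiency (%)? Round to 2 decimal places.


Efficiency = (G_in - G_out) / G_in * 100%
Efficiency = (814 - 398) / 814 * 100
Efficiency = 416 / 814 * 100
Efficiency = 51.11%


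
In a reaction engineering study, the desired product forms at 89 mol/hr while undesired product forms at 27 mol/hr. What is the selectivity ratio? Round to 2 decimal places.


S = desired product rate / undesired product rate
S = 89 / 27
S = 3.30


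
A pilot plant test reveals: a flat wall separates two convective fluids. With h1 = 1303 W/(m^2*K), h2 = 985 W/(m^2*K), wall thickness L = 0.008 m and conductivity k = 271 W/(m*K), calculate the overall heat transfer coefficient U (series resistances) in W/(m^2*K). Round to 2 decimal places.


1/U = 1/h1 + L/k + 1/h2
1/U = 1/1303 + 0.008/271 + 1/985
1/U = 0.0007674597 + 2.95203e-05 + 0.0010152284
1/U = 0.0018122084
U = 551.81 W/(m^2*K)


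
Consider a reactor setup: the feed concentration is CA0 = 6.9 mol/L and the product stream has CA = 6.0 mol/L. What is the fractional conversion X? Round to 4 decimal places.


X = (CA0 - CA) / CA0
X = (6.9 - 6.0) / 6.9
X = 0.9 / 6.9
X = 0.1304


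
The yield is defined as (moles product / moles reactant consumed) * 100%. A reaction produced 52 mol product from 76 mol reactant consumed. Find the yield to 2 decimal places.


Yield = (moles product / moles consumed) * 100%
Yield = (52 / 76) * 100
Yield = 0.6842 * 100
Yield = 68.42%


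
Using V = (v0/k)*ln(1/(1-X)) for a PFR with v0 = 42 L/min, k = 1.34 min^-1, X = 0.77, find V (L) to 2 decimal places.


V = (v0/k) * ln(1/(1-X))
V = (42/1.34) * ln(1/(1-0.77))
V = 31.343284 * ln(4.347826)
V = 31.343284 * 1.469676
V = 46.06 L


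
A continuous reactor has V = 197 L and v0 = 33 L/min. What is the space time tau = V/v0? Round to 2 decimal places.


tau = V / v0
tau = 197 / 33
tau = 5.97 min


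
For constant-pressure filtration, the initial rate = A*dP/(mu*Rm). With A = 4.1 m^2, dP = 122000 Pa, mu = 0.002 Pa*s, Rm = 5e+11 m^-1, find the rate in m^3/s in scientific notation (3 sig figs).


rate = A * dP / (mu * Rm)
rate = 4.1 * 122000 / (0.002 * 5e+11)
rate = 500200.0 / 1.000e+09
rate = 5.00e-04 m^3/s


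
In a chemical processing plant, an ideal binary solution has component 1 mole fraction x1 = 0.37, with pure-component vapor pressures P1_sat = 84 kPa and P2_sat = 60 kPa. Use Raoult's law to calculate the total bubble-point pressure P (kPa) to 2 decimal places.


P = x1*P1_sat + x2*P2_sat
x2 = 1 - x1 = 1 - 0.37 = 0.63
P = 0.37*84 + 0.63*60
P = 31.08 + 37.8
P = 68.88 kPa


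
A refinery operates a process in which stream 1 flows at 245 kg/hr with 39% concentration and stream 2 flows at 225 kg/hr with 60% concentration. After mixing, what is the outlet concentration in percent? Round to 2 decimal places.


Mass balance on solute: F1*x1 + F2*x2 = F3*x3
F3 = F1 + F2 = 245 + 225 = 470 kg/hr
x3 = (F1*x1 + F2*x2)/F3
x3 = (245*0.39 + 225*0.6) / 470
x3 = 49.05%


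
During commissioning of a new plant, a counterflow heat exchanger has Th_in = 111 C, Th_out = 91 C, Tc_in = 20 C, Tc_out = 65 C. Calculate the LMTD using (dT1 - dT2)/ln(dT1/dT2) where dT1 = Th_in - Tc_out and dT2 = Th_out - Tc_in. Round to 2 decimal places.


dT1 = Th_in - Tc_out = 111 - 65 = 46
dT2 = Th_out - Tc_in = 91 - 20 = 71
LMTD = (dT1 - dT2) / ln(dT1/dT2)
LMTD = (46 - 71) / ln(46/71)
LMTD = 57.60 K


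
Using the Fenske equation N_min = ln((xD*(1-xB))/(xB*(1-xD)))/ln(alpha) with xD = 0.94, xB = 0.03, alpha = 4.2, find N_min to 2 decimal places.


N_min = ln((xD*(1-xB))/(xB*(1-xD))) / ln(alpha)
Numerator inside ln: 0.9118 / 0.0018 = 506.555556
ln(506.555556) = 6.227634
ln(alpha) = ln(4.2) = 1.435085
N_min = 6.227634 / 1.435085 = 4.34


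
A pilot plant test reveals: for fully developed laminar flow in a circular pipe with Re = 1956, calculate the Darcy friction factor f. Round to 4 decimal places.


f = 64 / Re
f = 64 / 1956
f = 0.0327


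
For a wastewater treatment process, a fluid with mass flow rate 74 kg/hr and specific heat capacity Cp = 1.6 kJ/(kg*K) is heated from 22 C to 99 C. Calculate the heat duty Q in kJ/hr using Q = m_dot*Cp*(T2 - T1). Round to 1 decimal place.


Q = m_dot * Cp * (T2 - T1)
Q = 74 * 1.6 * (99 - 22)
Q = 74 * 1.6 * 77
Q = 9116.8 kJ/hr


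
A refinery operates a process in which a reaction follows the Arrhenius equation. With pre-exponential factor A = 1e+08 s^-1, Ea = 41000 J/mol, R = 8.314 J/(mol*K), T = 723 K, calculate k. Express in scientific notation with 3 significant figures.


k = A * exp(-Ea/(R*T))
k = 1e+08 * exp(-41000 / (8.314 * 723))
k = 1e+08 * exp(-6.820804)
k = 1.09e+05


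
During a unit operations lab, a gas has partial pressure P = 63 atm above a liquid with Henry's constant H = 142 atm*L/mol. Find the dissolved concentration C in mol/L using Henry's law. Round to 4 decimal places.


C = P / H
C = 63 / 142
C = 0.4437 mol/L


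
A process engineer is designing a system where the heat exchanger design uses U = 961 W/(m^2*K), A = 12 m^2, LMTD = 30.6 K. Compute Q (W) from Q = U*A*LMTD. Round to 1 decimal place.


Q = U * A * LMTD
Q = 961 * 12 * 30.6
Q = 352879.2 W


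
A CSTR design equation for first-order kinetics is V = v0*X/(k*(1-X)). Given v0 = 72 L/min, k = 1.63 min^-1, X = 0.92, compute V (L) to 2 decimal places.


V = v0 * X / (k * (1 - X))
V = 72 * 0.92 / (1.63 * (1 - 0.92))
V = 66.24 / (1.63 * 0.08)
V = 66.24 / 0.1304
V = 507.98 L


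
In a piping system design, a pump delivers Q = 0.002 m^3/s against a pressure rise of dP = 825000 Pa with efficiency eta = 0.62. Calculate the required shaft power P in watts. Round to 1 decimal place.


P = Q * dP / eta
P = 0.002 * 825000 / 0.62
P = 1650.0 / 0.62
P = 2661.3 W
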